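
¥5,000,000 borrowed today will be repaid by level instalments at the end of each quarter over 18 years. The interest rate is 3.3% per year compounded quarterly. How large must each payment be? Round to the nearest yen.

Level ordinary annuity; solve PV = PMT × [(1 − (1+r)^−n)/r] for PMT.
Periodic rate r = 0.033/4 per quarter; n is counted in quarters.
With n = 72: PMT = 5,000,000 / ([(1 − (1+r)^−n)/r]) = ¥92,377

¥92,377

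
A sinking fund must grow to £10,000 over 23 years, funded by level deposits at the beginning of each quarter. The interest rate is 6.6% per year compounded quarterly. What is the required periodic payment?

Level annuity due; solve FV = PMT × [((1+r)^n − 1)/r] × (1+r) for PMT.
Periodic rate r = 0.066/4 per quarter; n is counted in quarters.
With n = 92: PMT = 10,000 / ([((1+r)^n − 1)/r] × (1+r)) = £46.29

£46.29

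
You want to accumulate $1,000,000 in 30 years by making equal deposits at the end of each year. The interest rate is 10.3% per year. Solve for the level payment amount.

$5,742.96

Level ordinary annuity; solve FV = PMT × [((1+r)^n − 1)/r] for PMT.
Periodic rate r = 0.103 per year.
With n = 30: PMT = 1,000,000 / ([((1+r)^n − 1)/r]) = $5,742.96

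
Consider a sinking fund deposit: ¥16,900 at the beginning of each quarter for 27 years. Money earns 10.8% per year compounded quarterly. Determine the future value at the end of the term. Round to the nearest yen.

This is an annuity due: 108 deposits of ¥16,900 at the beginning of each quarter.
Periodic rate r = 0.108/4 per quarter; n is counted in quarters.
FV = PMT × [((1+r)^n − 1)/r] × (1+r) = 16,900 × [(1+r)^108 − 1] / r × (1+r) = ¥10,778,099

¥10,778,099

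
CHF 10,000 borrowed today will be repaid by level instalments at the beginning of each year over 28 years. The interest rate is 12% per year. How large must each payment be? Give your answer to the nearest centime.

Level annuity due; solve PV = PMT × [(1 − (1+r)^−n)/r] × (1+r) for PMT.
Periodic rate r = 0.12 per year.
With n = 28: PMT = 10,000 / ([(1 − (1+r)^−n)/r] × (1+r)) = CHF 1,118.25

CHF 1,118.25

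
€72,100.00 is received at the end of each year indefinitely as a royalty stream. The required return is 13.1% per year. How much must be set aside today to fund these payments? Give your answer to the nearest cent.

Periodic rate r = 0.131 per year.
Level perpetuity: PV = PMT / r = 72,100 / (0.131) = €550,381.68.

€550,381.68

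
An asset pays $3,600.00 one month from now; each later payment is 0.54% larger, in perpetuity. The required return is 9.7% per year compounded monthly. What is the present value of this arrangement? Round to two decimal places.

$1,341,614.91

Periodic rate r = 0.097/12 per month.
Growing perpetuity (Gordon): PV = PMT₁ / (r − g) = 3,600 / (r − 0.0054) = $1,341,614.91.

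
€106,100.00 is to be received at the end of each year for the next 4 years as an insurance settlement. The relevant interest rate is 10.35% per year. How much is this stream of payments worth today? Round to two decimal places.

€333,790.33

This is an ordinary annuity: 4 payments of €106,100.00 at the end of each year.
Periodic rate r = 0.1035 per year.
PV = PMT × [(1 − (1+r)^−n)/r] = 106,100 × [1 − (1+r)^−4] / r = €333,790.33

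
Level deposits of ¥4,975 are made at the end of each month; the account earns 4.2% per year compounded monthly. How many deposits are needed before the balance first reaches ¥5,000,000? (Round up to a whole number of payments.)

432 payments

Periodic rate r = 0.042/12 per month; n is counted in months.
Ordinary annuity FV: 5,000,000 = 4,975 × [((1+r)^n − 1)/r].
(1+r)^n = 1 + 5,000,000 × r / 4,975, so n = ln(1 + 5,000,000·r/4,975) / ln(1+r) = 431.60.
Round up to a whole number of payments: n = 432.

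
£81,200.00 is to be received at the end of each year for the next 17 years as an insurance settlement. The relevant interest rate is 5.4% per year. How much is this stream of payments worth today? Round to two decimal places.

£888,708.28

This is an ordinary annuity: 17 payments of £81,200.00 at the end of each year.
Periodic rate r = 0.054 per year.
PV = PMT × [(1 − (1+r)^−n)/r] = 81,200 × [1 − (1+r)^−17] / r = £888,708.28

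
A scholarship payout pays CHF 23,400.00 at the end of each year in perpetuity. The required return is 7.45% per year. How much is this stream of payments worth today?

CHF 314,093.96

Periodic rate r = 0.0745 per year.
Level perpetuity: PV = PMT / r = 23,400 / (0.0745) = CHF 314,093.96.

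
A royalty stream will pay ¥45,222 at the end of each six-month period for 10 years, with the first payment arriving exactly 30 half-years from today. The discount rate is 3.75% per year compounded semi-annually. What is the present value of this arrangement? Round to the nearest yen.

¥436,714

Ordinary annuity of 20 payments, first payment at period 30.
Periodic rate r = 0.0375/2 per half-year; n is counted in half-years.
The ordinary-annuity PV formula values the stream one period before the first payment (period 29); discount that back 29 periods:
PV₀ = 45,222 × [1 − (1+r)^−20] / r × (1+r)^−29 = ¥436,714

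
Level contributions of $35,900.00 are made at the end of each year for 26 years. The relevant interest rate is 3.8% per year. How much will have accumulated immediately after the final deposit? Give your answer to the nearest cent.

$1,546,655.03

This is an ordinary annuity: 26 deposits of $35,900.00 at the end of each year.
Periodic rate r = 0.038 per year.
FV = PMT × [((1+r)^n − 1)/r] = 35,900 × [(1+r)^26 − 1] / r = $1,546,655.03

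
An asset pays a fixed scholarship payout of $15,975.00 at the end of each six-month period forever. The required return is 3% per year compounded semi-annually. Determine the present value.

$1,065,000.00

Periodic rate r = 0.03/2 per half-year.
Level perpetuity: PV = PMT / r = 15,975 / (0.03/2) = $1,065,000.00.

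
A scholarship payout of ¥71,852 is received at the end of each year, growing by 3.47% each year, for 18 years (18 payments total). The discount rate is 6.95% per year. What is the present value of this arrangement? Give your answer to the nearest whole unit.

Periodic rate r = 0.0695 per year.
Growing ordinary annuity: PV = PMT₁ × [1 − ((1+g)/(1+r))^n] / (r − g) = 71,852 × [1 − ((1+0.0347)/(1+r))^18] / (r − 0.0347) = ¥926,390.

¥926,390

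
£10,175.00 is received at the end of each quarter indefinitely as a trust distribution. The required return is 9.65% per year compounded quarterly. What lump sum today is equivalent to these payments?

£421,761.66

Periodic rate r = 0.0965/4 per quarter.
Level perpetuity: PV = PMT / r = 10,175 / (0.0965/4) = £421,761.66.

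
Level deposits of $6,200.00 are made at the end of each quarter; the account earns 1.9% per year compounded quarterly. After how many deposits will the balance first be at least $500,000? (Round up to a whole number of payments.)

69 payments

Periodic rate r = 0.019/4 per quarter; n is counted in quarters.
Ordinary annuity FV: 500,000 = 6,200 × [((1+r)^n − 1)/r].
(1+r)^n = 1 + 500,000 × r / 6,200, so n = ln(1 + 500,000·r/6,200) / ln(1+r) = 68.44.
Round up to a whole number of payments: n = 69.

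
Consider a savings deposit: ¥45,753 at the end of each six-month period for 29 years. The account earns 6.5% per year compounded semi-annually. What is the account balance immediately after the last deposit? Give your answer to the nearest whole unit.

¥7,590,500

This is an ordinary annuity: 58 deposits of ¥45,753 at the end of each six-month period.
Periodic rate r = 0.065/2 per half-year; n is counted in half-years.
FV = PMT × [((1+r)^n − 1)/r] = 45,753 × [(1+r)^58 − 1] / r = ¥7,590,500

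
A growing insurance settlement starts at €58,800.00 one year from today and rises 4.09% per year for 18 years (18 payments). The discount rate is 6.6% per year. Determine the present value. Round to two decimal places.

€817,045.66

Periodic rate r = 0.066 per year.
Growing ordinary annuity: PV = PMT₁ × [1 − ((1+g)/(1+r))^n] / (r − g) = 58,800 × [1 − ((1+0.0409)/(1+r))^18] / (r − 0.0409) = €817,045.66.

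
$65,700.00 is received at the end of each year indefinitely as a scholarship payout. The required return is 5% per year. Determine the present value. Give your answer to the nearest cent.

Periodic rate r = 0.05 per year.
Level perpetuity: PV = PMT / r = 65,700 / (0.05) = $1,314,000.00.

$1,314,000.00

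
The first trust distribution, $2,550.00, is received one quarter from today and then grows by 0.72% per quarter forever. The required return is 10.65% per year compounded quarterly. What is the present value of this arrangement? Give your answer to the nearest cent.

$131,274.13

Periodic rate r = 0.1065/4 per quarter.
Growing perpetuity (Gordon): PV = PMT₁ / (r − g) = 2,550 / (r − 0.0072) = $131,274.13.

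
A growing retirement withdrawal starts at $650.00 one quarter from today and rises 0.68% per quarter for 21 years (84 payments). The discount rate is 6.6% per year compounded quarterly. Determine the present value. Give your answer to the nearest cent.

$37,063.48

Periodic rate r = 0.066/4 per quarter; n is counted in quarters.
Growing ordinary annuity: PV = PMT₁ × [1 − ((1+g)/(1+r))^n] / (r − g) = 650 × [1 − ((1+0.0068)/(1+r))^84] / (r − 0.0068) = $37,063.48.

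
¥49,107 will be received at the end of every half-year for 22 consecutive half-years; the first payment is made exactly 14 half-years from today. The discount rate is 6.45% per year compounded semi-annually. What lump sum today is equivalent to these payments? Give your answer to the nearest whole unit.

Ordinary annuity of 22 payments, first payment at period 14.
Periodic rate r = 0.0645/2 per half-year; n is counted in half-years.
The ordinary-annuity PV formula values the stream one period before the first payment (period 13); discount that back 13 periods:
PV₀ = 49,107 × [1 − (1+r)^−22] / r × (1+r)^−13 = ¥506,531

¥506,531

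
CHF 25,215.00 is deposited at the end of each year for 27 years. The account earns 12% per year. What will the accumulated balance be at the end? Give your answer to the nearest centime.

CHF 4,270,765.58

This is an ordinary annuity: 27 deposits of CHF 25,215.00 at the end of each year.
Periodic rate r = 0.12 per year.
FV = PMT × [((1+r)^n − 1)/r] = 25,215 × [(1+r)^27 − 1] / r = CHF 4,270,765.58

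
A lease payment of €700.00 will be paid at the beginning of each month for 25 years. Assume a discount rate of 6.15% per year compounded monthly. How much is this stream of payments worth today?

This is an annuity due: 300 payments of €700.00 at the beginning of each month.
Periodic rate r = 0.0615/12 per month; n is counted in months.
PV = PMT × [(1 − (1+r)^−n)/r] × (1+r) = 700 × [1 − (1+r)^−300] / r × (1+r) = €107,664.23

€107,664.23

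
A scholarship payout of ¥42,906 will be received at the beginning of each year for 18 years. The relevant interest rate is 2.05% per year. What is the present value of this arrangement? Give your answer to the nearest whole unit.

¥653,558

This is an annuity due: 18 payments of ¥42,906 at the beginning of each year.
Periodic rate r = 0.0205 per year.
PV = PMT × [(1 − (1+r)^−n)/r] × (1+r) = 42,906 × [1 − (1+r)^−18] / r × (1+r) = ¥653,558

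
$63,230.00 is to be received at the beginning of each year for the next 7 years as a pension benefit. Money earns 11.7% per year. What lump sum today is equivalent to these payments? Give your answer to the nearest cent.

$325,418.17

This is an annuity due: 7 payments of $63,230.00 at the beginning of each year.
Periodic rate r = 0.117 per year.
PV = PMT × [(1 − (1+r)^−n)/r] × (1+r) = 63,230 × [1 − (1+r)^−7] / r × (1+r) = $325,418.17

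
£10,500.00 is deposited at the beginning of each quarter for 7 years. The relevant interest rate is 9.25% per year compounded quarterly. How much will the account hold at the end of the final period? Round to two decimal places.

£416,575.49

This is an annuity due: 28 deposits of £10,500.00 at the beginning of each quarter.
Periodic rate r = 0.0925/4 per quarter; n is counted in quarters.
FV = PMT × [((1+r)^n − 1)/r] × (1+r) = 10,500 × [(1+r)^28 − 1] / r × (1+r) = £416,575.49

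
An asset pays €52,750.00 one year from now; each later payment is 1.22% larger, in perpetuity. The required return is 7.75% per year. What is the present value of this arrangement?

€807,810.11

Periodic rate r = 0.0775 per year.
Growing perpetuity (Gordon): PV = PMT₁ / (r − g) = 52,750 / (r − 0.0122) = €807,810.11.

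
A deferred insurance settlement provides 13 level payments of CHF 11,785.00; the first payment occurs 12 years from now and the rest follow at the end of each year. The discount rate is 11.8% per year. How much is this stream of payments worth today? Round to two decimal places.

CHF 22,412.90

Ordinary annuity of 13 payments, first payment at period 12.
Periodic rate r = 0.118 per year.
The ordinary-annuity PV formula values the stream one period before the first payment (period 11); discount that back 11 periods:
PV₀ = 11,785 × [1 − (1+r)^−13] / r × (1+r)^−11 = CHF 22,412.90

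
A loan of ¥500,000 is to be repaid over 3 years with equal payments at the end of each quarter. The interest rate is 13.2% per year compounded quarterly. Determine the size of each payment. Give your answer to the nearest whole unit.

Level ordinary annuity; solve PV = PMT × [(1 − (1+r)^−n)/r] for PMT.
Periodic rate r = 0.132/4 per quarter; n is counted in quarters.
With n = 12: PMT = 500,000 / ([(1 − (1+r)^−n)/r]) = ¥51,135

¥51,135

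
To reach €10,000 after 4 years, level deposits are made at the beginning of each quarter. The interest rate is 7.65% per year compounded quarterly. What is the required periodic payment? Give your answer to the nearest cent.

€530.02

Level annuity due; solve FV = PMT × [((1+r)^n − 1)/r] × (1+r) for PMT.
Periodic rate r = 0.0765/4 per quarter; n is counted in quarters.
With n = 16: PMT = 10,000 / ([((1+r)^n − 1)/r] × (1+r)) = €530.02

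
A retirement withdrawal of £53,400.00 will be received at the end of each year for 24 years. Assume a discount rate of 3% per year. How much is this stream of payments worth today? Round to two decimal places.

£904,357.95

This is an ordinary annuity: 24 payments of £53,400.00 at the end of each year.
Periodic rate r = 0.03 per year.
PV = PMT × [(1 − (1+r)^−n)/r] = 53,400 × [1 − (1+r)^−24] / r = £904,357.95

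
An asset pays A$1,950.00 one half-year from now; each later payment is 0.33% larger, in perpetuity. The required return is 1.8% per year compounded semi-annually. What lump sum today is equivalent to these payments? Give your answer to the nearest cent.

Periodic rate r = 0.018/2 per half-year.
Growing perpetuity (Gordon): PV = PMT₁ / (r − g) = 1,950 / (r − 0.0033) = A$342,105.26.

A$342,105.26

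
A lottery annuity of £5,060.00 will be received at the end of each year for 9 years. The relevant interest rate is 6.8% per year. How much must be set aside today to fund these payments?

£33,249.40

This is an ordinary annuity: 9 payments of £5,060.00 at the end of each year.
Periodic rate r = 0.068 per year.
PV = PMT × [(1 − (1+r)^−n)/r] = 5,060 × [1 − (1+r)^−9] / r = £33,249.40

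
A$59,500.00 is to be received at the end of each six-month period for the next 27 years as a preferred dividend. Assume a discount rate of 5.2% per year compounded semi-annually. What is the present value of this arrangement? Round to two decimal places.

This is an ordinary annuity: 54 payments of A$59,500.00 at the end of each six-month period.
Periodic rate r = 0.052/2 per half-year; n is counted in half-years.
PV = PMT × [(1 − (1+r)^−n)/r] = 59,500 × [1 − (1+r)^−54] / r = A$1,716,211.10

A$1,716,211.10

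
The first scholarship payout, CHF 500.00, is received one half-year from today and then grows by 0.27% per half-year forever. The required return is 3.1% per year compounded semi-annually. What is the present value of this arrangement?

Periodic rate r = 0.031/2 per half-year.
Growing perpetuity (Gordon): PV = PMT₁ / (r − g) = 500 / (r − 0.0027) = CHF 39,062.50.

CHF 39,062.50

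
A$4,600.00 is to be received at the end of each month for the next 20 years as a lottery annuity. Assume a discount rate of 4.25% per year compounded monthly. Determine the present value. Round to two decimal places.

A$742,852.70

This is an ordinary annuity: 240 payments of A$4,600.00 at the end of each month.
Periodic rate r = 0.0425/12 per month; n is counted in months.
PV = PMT × [(1 − (1+r)^−n)/r] = 4,600 × [1 − (1+r)^−240] / r = A$742,852.70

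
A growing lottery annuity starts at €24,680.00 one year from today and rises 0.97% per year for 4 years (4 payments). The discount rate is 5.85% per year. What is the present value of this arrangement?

Periodic rate r = 0.0585 per year.
Growing ordinary annuity: PV = PMT₁ × [1 − ((1+g)/(1+r))^n] / (r − g) = 24,680 × [1 − ((1+0.0097)/(1+r))^4] / (r − 0.0097) = €87,010.37.

€87,010.37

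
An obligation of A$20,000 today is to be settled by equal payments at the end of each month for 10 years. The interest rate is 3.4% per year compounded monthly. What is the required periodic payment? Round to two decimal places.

A$196.84

Level ordinary annuity; solve PV = PMT × [(1 − (1+r)^−n)/r] for PMT.
Periodic rate r = 0.034/12 per month; n is counted in months.
With n = 120: PMT = 20,000 / ([(1 − (1+r)^−n)/r]) = A$196.84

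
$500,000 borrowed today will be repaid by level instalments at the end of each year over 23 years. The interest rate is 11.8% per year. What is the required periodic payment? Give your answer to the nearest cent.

$63,913.99

Level ordinary annuity; solve PV = PMT × [(1 − (1+r)^−n)/r] for PMT.
Periodic rate r = 0.118 per year.
With n = 23: PMT = 500,000 / ([(1 − (1+r)^−n)/r]) = $63,913.99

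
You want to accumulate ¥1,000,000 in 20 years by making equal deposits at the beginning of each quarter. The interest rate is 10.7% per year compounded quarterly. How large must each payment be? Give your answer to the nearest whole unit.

Level annuity due; solve FV = PMT × [((1+r)^n − 1)/r] × (1+r) for PMT.
Periodic rate r = 0.107/4 per quarter; n is counted in quarters.
With n = 80: PMT = 1,000,000 / ([((1+r)^n − 1)/r] × (1+r)) = ¥3,587

¥3,587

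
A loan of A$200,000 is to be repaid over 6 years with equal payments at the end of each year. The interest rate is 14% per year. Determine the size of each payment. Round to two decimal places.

Level ordinary annuity; solve PV = PMT × [(1 − (1+r)^−n)/r] for PMT.
Periodic rate r = 0.14 per year.
With n = 6: PMT = 200,000 / ([(1 − (1+r)^−n)/r]) = A$51,431.50

A$51,431.50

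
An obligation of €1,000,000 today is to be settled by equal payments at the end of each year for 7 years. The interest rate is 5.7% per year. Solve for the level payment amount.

€177,229.55

Level ordinary annuity; solve PV = PMT × [(1 − (1+r)^−n)/r] for PMT.
Periodic rate r = 0.057 per year.
With n = 7: PMT = 1,000,000 / ([(1 − (1+r)^−n)/r]) = €177,229.55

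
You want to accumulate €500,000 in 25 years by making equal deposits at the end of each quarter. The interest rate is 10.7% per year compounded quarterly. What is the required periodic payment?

€1,027.97

Level ordinary annuity; solve FV = PMT × [((1+r)^n − 1)/r] for PMT.
Periodic rate r = 0.107/4 per quarter; n is counted in quarters.
With n = 100: PMT = 500,000 / ([((1+r)^n − 1)/r]) = €1,027.97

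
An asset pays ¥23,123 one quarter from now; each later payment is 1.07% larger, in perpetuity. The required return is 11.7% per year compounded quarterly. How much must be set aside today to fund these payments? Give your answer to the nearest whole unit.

¥1,246,523

Periodic rate r = 0.117/4 per quarter.
Growing perpetuity (Gordon): PV = PMT₁ / (r − g) = 23,123 / (r − 0.0107) = ¥1,246,523.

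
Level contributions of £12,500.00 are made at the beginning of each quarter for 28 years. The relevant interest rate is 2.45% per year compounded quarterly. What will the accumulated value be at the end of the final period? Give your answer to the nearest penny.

£2,015,547.78

This is an annuity due: 112 deposits of £12,500.00 at the beginning of each quarter.
Periodic rate r = 0.0245/4 per quarter; n is counted in quarters.
FV = PMT × [((1+r)^n − 1)/r] × (1+r) = 12,500 × [(1+r)^112 − 1] / r × (1+r) = £2,015,547.78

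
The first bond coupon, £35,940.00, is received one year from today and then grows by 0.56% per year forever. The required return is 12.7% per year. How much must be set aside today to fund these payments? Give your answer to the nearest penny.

Periodic rate r = 0.127 per year.
Growing perpetuity (Gordon): PV = PMT₁ / (r − g) = 35,940 / (r − 0.0056) = £296,046.13.

£296,046.13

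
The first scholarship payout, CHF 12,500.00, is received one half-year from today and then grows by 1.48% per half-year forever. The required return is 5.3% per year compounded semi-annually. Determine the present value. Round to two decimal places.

Periodic rate r = 0.053/2 per half-year.
Growing perpetuity (Gordon): PV = PMT₁ / (r − g) = 12,500 / (r − 0.0148) = CHF 1,068,376.07.

CHF 1,068,376.07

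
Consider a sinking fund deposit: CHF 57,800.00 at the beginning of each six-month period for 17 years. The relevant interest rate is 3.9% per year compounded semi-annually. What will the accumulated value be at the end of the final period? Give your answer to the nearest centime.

This is an annuity due: 34 deposits of CHF 57,800.00 at the beginning of each six-month period.
Periodic rate r = 0.039/2 per half-year; n is counted in half-years.
FV = PMT × [((1+r)^n − 1)/r] × (1+r) = 57,800 × [(1+r)^34 − 1] / r × (1+r) = CHF 2,805,114.38

CHF 2,805,114.38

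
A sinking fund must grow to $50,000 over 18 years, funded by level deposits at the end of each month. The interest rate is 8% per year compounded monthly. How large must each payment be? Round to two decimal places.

Level ordinary annuity; solve FV = PMT × [((1+r)^n − 1)/r] for PMT.
Periodic rate r = 0.08/12 per month; n is counted in months.
With n = 216: PMT = 50,000 / ([((1+r)^n − 1)/r]) = $104.15

$104.15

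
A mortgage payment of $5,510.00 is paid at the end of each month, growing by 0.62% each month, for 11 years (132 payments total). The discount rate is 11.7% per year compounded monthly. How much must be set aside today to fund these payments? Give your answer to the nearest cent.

Periodic rate r = 0.117/12 per month; n is counted in months.
Growing ordinary annuity: PV = PMT₁ × [1 − ((1+g)/(1+r))^n] / (r − g) = 5,510 × [1 − ((1+0.0062)/(1+r))^132] / (r − 0.0062) = $577,071.86.

$577,071.86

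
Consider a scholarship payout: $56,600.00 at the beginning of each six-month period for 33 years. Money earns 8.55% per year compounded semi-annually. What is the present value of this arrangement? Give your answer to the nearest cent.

This is an annuity due: 66 payments of $56,600.00 at the beginning of each six-month period.
Periodic rate r = 0.0855/2 per half-year; n is counted in half-years.
PV = PMT × [(1 − (1+r)^−n)/r] × (1+r) = 56,600 × [1 − (1+r)^−66] / r × (1+r) = $1,293,446.67

$1,293,446.67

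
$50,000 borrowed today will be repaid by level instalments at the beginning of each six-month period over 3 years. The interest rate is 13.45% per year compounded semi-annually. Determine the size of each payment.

$9,745.51

Level annuity due; solve PV = PMT × [(1 − (1+r)^−n)/r] × (1+r) for PMT.
Periodic rate r = 0.1345/2 per half-year; n is counted in half-years.
With n = 6: PMT = 50,000 / ([(1 − (1+r)^−n)/r] × (1+r)) = $9,745.51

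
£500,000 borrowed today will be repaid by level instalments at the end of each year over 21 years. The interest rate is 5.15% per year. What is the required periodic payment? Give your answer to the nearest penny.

Level ordinary annuity; solve PV = PMT × [(1 − (1+r)^−n)/r] for PMT.
Periodic rate r = 0.0515 per year.
With n = 21: PMT = 500,000 / ([(1 − (1+r)^−n)/r]) = £39,514.56

£39,514.56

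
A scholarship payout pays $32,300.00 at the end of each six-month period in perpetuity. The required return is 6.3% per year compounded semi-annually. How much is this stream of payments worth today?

$1,025,396.83

Periodic rate r = 0.063/2 per half-year.
Level perpetuity: PV = PMT / r = 32,300 / (0.063/2) = $1,025,396.83.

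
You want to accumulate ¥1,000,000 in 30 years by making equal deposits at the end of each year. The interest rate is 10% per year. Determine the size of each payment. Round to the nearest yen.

Level ordinary annuity; solve FV = PMT × [((1+r)^n − 1)/r] for PMT.
Periodic rate r = 0.1 per year.
With n = 30: PMT = 1,000,000 / ([((1+r)^n − 1)/r]) = ¥6,079

¥6,079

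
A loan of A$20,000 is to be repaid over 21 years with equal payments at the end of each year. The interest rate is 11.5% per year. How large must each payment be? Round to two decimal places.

Level ordinary annuity; solve PV = PMT × [(1 − (1+r)^−n)/r] for PMT.
Periodic rate r = 0.115 per year.
With n = 21: PMT = 20,000 / ([(1 − (1+r)^−n)/r]) = A$2,560.33

A$2,560.33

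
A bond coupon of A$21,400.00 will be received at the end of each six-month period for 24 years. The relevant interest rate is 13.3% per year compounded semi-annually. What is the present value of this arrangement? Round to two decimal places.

A$307,166.88

This is an ordinary annuity: 48 payments of A$21,400.00 at the end of each six-month period.
Periodic rate r = 0.133/2 per half-year; n is counted in half-years.
PV = PMT × [(1 − (1+r)^−n)/r] = 21,400 × [1 − (1+r)^−48] / r = A$307,166.88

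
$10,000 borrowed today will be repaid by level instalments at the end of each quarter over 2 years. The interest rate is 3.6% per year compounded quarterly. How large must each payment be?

Level ordinary annuity; solve PV = PMT × [(1 − (1+r)^−n)/r] for PMT.
Periodic rate r = 0.036/4 per quarter; n is counted in quarters.
With n = 8: PMT = 10,000 / ([(1 − (1+r)^−n)/r]) = $1,301.15

$1,301.15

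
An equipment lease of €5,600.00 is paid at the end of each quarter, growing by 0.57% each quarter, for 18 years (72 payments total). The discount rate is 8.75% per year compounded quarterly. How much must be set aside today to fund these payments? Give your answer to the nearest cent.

€236,456.25

Periodic rate r = 0.0875/4 per quarter; n is counted in quarters.
Growing ordinary annuity: PV = PMT₁ × [1 − ((1+g)/(1+r))^n] / (r − g) = 5,600 × [1 − ((1+0.0057)/(1+r))^72] / (r − 0.0057) = €236,456.25.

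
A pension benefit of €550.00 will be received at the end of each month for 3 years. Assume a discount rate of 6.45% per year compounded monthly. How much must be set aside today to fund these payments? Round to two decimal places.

This is an ordinary annuity: 36 payments of €550.00 at the end of each month.
Periodic rate r = 0.0645/12 per month; n is counted in months.
PV = PMT × [(1 − (1+r)^−n)/r] = 550 × [1 − (1+r)^−36] / r = €17,958.45

€17,958.45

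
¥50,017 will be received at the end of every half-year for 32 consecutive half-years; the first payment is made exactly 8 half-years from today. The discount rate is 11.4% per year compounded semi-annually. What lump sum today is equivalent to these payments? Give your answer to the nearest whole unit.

Ordinary annuity of 32 payments, first payment at period 8.
Periodic rate r = 0.114/2 per half-year; n is counted in half-years.
The ordinary-annuity PV formula values the stream one period before the first payment (period 7); discount that back 7 periods:
PV₀ = 50,017 × [1 − (1+r)^−32] / r × (1+r)^−7 = ¥494,276

¥494,276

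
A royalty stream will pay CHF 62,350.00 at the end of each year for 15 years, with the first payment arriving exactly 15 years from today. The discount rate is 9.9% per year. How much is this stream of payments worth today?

CHF 127,207.52

Ordinary annuity of 15 payments, first payment at period 15.
Periodic rate r = 0.099 per year.
The ordinary-annuity PV formula values the stream one period before the first payment (period 14); discount that back 14 periods:
PV₀ = 62,350 × [1 − (1+r)^−15] / r × (1+r)^−14 = CHF 127,207.52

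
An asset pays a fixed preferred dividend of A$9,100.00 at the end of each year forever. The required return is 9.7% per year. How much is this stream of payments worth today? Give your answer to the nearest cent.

A$93,814.43

Periodic rate r = 0.097 per year.
Level perpetuity: PV = PMT / r = 9,100 / (0.097) = A$93,814.43.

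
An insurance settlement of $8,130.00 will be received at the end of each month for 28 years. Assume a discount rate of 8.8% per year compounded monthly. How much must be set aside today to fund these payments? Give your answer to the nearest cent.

This is an ordinary annuity: 336 payments of $8,130.00 at the end of each month.
Periodic rate r = 0.088/12 per month; n is counted in months.
PV = PMT × [(1 − (1+r)^−n)/r] = 8,130 × [1 − (1+r)^−336] / r = $1,013,446.18

$1,013,446.18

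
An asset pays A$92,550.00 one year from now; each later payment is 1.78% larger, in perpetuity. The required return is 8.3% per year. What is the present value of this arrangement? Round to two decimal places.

Periodic rate r = 0.083 per year.
Growing perpetuity (Gordon): PV = PMT₁ / (r − g) = 92,550 / (r − 0.0178) = A$1,419,478.53.

A$1,419,478.53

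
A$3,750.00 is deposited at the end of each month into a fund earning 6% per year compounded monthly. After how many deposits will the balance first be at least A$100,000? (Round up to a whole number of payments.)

Periodic rate r = 0.06/12 per month; n is counted in months.
Ordinary annuity FV: 100,000 = 3,750 × [((1+r)^n − 1)/r].
(1+r)^n = 1 + 100,000 × r / 3,750, so n = ln(1 + 100,000·r/3,750) / ln(1+r) = 25.10.
Round up to a whole number of payments: n = 26.

26 payments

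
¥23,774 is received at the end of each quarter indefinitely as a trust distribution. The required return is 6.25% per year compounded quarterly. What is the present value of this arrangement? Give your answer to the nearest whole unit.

Periodic rate r = 0.0625/4 per quarter.
Level perpetuity: PV = PMT / r = 23,774 / (0.0625/4) = ¥1,521,536.

¥1,521,536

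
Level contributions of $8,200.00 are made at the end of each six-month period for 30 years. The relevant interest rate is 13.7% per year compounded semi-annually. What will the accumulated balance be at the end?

This is an ordinary annuity: 60 deposits of $8,200.00 at the end of each six-month period.
Periodic rate r = 0.137/2 per half-year; n is counted in half-years.
FV = PMT × [((1+r)^n − 1)/r] = 8,200 × [(1+r)^60 − 1] / r = $6,256,975.60

$6,256,975.60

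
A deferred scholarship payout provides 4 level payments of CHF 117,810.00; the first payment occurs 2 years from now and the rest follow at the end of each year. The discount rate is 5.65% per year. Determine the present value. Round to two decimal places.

Ordinary annuity of 4 payments, first payment at period 2.
Periodic rate r = 0.0565 per year.
The ordinary-annuity PV formula values the stream one period before the first payment (period 1); discount that back 1 periods:
PV₀ = 117,810 × [1 − (1+r)^−4] / r × (1+r)^−1 = CHF 389,509.88

CHF 389,509.88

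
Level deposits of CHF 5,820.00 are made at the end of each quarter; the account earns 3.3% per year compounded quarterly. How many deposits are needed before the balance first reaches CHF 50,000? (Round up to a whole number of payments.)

Periodic rate r = 0.033/4 per quarter; n is counted in quarters.
Ordinary annuity FV: 50,000 = 5,820 × [((1+r)^n − 1)/r].
(1+r)^n = 1 + 50,000 × r / 5,820, so n = ln(1 + 50,000·r/5,820) / ln(1+r) = 8.33.
Round up to a whole number of payments: n = 9.

9 payments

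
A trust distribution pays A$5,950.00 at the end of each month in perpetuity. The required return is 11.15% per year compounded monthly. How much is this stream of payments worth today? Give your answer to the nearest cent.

Periodic rate r = 0.1115/12 per month.
Level perpetuity: PV = PMT / r = 5,950 / (0.1115/12) = A$640,358.74.

A$640,358.74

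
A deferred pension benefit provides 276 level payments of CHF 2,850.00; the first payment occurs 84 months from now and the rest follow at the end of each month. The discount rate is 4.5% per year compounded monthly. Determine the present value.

CHF 358,786.13

Ordinary annuity of 276 payments, first payment at period 84.
Periodic rate r = 0.045/12 per month; n is counted in months.
The ordinary-annuity PV formula values the stream one period before the first payment (period 83); discount that back 83 periods:
PV₀ = 2,850 × [1 − (1+r)^−276] / r × (1+r)^−83 = CHF 358,786.13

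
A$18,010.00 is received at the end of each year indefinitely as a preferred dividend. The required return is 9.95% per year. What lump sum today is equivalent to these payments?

Periodic rate r = 0.0995 per year.
Level perpetuity: PV = PMT / r = 18,010 / (0.0995) = A$181,005.03.

A$181,005.03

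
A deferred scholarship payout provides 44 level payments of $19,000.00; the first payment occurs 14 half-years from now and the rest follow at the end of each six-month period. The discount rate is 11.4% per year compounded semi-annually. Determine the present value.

$148,000.08

Ordinary annuity of 44 payments, first payment at period 14.
Periodic rate r = 0.114/2 per half-year; n is counted in half-years.
The ordinary-annuity PV formula values the stream one period before the first payment (period 13); discount that back 13 periods:
PV₀ = 19,000 × [1 − (1+r)^−44] / r × (1+r)^−13 = $148,000.08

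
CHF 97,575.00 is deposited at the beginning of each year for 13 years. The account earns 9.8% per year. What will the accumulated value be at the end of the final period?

This is an annuity due: 13 deposits of CHF 97,575.00 at the beginning of each year.
Periodic rate r = 0.098 per year.
FV = PMT × [((1+r)^n − 1)/r] × (1+r) = 97,575 × [(1+r)^13 − 1] / r × (1+r) = CHF 2,592,676.14

CHF 2,592,676.14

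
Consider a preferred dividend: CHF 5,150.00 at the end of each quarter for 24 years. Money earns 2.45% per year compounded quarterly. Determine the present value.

This is an ordinary annuity: 96 payments of CHF 5,150.00 at the end of each quarter.
Periodic rate r = 0.0245/4 per quarter; n is counted in quarters.
PV = PMT × [(1 − (1+r)^−n)/r] = 5,150 × [1 − (1+r)^−96] / r = CHF 372,957.47

CHF 372,957.47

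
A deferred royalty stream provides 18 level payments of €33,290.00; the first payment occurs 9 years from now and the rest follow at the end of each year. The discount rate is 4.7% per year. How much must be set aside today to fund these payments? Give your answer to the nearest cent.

Ordinary annuity of 18 payments, first payment at period 9.
Periodic rate r = 0.047 per year.
The ordinary-annuity PV formula values the stream one period before the first payment (period 8); discount that back 8 periods:
PV₀ = 33,290 × [1 − (1+r)^−18] / r × (1+r)^−8 = €275,917.51

€275,917.51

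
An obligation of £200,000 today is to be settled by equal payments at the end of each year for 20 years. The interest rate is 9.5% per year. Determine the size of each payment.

Level ordinary annuity; solve PV = PMT × [(1 − (1+r)^−n)/r] for PMT.
Periodic rate r = 0.095 per year.
With n = 20: PMT = 200,000 / ([(1 − (1+r)^−n)/r]) = £22,695.34

£22,695.34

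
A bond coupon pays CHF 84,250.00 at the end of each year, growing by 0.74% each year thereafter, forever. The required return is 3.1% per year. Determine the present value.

CHF 3,569,915.25

Periodic rate r = 0.031 per year.
Growing perpetuity (Gordon): PV = PMT₁ / (r − g) = 84,250 / (r − 0.0074) = CHF 3,569,915.25.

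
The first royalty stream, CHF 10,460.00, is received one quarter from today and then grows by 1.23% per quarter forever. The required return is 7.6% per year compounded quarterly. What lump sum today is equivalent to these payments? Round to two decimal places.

CHF 1,561,194.03

Periodic rate r = 0.076/4 per quarter.
Growing perpetuity (Gordon): PV = PMT₁ / (r − g) = 10,460 / (r − 0.0123) = CHF 1,561,194.03.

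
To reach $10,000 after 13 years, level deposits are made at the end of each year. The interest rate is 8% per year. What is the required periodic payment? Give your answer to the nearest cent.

Level ordinary annuity; solve FV = PMT × [((1+r)^n − 1)/r] for PMT.
Periodic rate r = 0.08 per year.
With n = 13: PMT = 10,000 / ([((1+r)^n − 1)/r]) = $465.22

$465.22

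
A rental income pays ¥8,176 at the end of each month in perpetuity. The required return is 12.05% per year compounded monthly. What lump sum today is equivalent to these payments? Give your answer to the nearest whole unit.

Periodic rate r = 0.1205/12 per month.
Level perpetuity: PV = PMT / r = 8,176 / (0.1205/12) = ¥814,207.

¥814,207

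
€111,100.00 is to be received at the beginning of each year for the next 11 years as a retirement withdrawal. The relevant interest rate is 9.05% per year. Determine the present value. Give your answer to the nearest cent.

€822,535.27

This is an annuity due: 11 payments of €111,100.00 at the beginning of each year.
Periodic rate r = 0.0905 per year.
PV = PMT × [(1 − (1+r)^−n)/r] × (1+r) = 111,100 × [1 − (1+r)^−11] / r × (1+r) = €822,535.27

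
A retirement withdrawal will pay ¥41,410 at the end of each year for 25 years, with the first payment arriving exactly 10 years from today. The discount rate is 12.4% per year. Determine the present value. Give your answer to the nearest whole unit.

Ordinary annuity of 25 payments, first payment at period 10.
Periodic rate r = 0.124 per year.
The ordinary-annuity PV formula values the stream one period before the first payment (period 9); discount that back 9 periods:
PV₀ = 41,410 × [1 − (1+r)^−25] / r × (1+r)^−9 = ¥110,348

¥110,348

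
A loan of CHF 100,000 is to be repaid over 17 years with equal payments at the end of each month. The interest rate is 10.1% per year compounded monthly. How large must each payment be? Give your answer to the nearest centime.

Level ordinary annuity; solve PV = PMT × [(1 − (1+r)^−n)/r] for PMT.
Periodic rate r = 0.101/12 per month; n is counted in months.
With n = 204: PMT = 100,000 / ([(1 − (1+r)^−n)/r]) = CHF 1,027.55

CHF 1,027.55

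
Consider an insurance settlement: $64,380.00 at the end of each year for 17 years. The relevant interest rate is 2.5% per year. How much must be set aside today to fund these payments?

This is an ordinary annuity: 17 payments of $64,380.00 at the end of each year.
Periodic rate r = 0.025 per year.
PV = PMT × [(1 − (1+r)^−n)/r] = 64,380 × [1 − (1+r)^−17] / r = $882,791.29

$882,791.29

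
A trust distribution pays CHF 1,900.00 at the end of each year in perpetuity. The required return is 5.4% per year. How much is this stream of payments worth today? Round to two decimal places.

CHF 35,185.19

Periodic rate r = 0.054 per year.
Level perpetuity: PV = PMT / r = 1,900 / (0.054) = CHF 35,185.19.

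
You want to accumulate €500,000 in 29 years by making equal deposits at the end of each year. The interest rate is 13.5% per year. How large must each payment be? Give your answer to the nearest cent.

Level ordinary annuity; solve FV = PMT × [((1+r)^n − 1)/r] for PMT.
Periodic rate r = 0.135 per year.
With n = 29: PMT = 500,000 / ([((1+r)^n − 1)/r]) = €1,760.37

€1,760.37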